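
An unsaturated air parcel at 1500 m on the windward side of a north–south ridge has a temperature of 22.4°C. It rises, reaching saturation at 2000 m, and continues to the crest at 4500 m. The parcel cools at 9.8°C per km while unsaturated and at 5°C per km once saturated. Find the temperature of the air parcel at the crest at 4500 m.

1500–2000 m, dry: Δz = 0.5 km ⇒ ΔT = -4.9°C; T = 17.5°C
2000–4500 m, saturated: Δz = 2.5 km ⇒ ΔT = -12.5°C; T = 5°C

5°C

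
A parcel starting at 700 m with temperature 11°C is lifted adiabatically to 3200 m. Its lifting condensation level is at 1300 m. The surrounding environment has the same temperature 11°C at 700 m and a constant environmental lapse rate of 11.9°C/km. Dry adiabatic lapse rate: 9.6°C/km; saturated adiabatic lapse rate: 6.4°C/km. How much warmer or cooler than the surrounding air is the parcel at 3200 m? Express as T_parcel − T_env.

Parcel:
  Dry to 1300 m: -9.6 × 0.6 km = -5.76°C, so T = 5.24°C.
  Saturated to 3200 m: -6.4 × 1.9 km = -12.16°C, so T = -6.92°C.
Environment:
  Environment to 3200 m: -11.9 × 2.5 km = -29.75°C, so T = -18.75°C.
T_parcel − T_env = -6.92 − (-18.75) = +11.83°C

+11.83°C (parcel warmer than environment)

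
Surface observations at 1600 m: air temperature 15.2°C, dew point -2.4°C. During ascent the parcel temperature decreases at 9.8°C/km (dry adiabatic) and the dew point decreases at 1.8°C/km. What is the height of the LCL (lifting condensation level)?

T and T_d converge at 9.8 − 1.8 = 8°C per km
Height above start = (15.2 − (-2.4)) / 8 = 2.2 km
LCL altitude = 1600 m + 2200 m = 3800 m

3800 m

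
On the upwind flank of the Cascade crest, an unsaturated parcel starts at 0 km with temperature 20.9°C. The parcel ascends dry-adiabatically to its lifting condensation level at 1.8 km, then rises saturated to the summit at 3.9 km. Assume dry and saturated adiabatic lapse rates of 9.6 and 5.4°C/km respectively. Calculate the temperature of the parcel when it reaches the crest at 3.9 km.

From 0 m to 1800 m (dry): cools by 9.6 × 1.8 = 17.28°C, giving 3.62°C.
From 1800 m to 3900 m (saturated): cools by 5.4 × 2.1 = 11.34°C, giving -7.72°C.

-7.72°C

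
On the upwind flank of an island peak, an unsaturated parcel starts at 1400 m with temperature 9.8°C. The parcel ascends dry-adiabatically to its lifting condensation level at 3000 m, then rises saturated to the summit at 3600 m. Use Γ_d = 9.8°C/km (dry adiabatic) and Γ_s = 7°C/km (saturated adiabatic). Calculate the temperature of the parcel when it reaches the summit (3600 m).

-10.08°C

From 1400 m to 3000 m (dry): cools by 9.8 × 1.6 = 15.68°C, giving -5.88°C.
From 3000 m to 3600 m (saturated): cools by 7 × 0.6 = 4.2°C, giving -10.08°C.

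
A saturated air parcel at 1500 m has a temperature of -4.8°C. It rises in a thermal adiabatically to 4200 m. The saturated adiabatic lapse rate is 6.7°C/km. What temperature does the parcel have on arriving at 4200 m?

1500 → 4200 m (saturated adiabatic, 6.7°C/km): ΔT = -6.7 × 2.7 = -18.09°C → T = -22.89°C

-22.89°C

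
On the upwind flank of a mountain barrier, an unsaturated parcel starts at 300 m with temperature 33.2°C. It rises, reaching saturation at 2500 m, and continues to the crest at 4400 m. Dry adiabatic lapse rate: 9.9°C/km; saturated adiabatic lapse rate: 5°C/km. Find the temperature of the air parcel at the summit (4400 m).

From 300 m to 2500 m (dry): cools by 9.9 × 2.2 = 21.78°C, giving 11.42°C.
From 2500 m to 4400 m (saturated): cools by 5 × 1.9 = 9.5°C, giving 1.92°C.

1.92°C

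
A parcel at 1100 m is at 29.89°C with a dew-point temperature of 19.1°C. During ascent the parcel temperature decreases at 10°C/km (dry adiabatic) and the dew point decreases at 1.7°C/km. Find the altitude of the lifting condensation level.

T and T_d converge at 10 − 1.7 = 8.3°C per km
Height above start = (29.89 − 19.1) / 8.3 = 1.3 km
LCL altitude = 1100 m + 1300 m = 2400 m

2400 m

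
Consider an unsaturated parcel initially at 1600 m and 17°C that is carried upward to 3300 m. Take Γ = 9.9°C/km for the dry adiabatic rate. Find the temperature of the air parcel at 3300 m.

1600–3300 m, dry adiabatic: Δz = 1.7 km ⇒ ΔT = -16.83°C; T = 0.17°C

0.17°C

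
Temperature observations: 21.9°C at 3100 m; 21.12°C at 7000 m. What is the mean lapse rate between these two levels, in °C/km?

Γ = −ΔT/Δz = (21.9 − 21.12) / (7000 − 3100) m
  = 0.78°C / 3.9 km = 0.2°C/km

0.2°C/km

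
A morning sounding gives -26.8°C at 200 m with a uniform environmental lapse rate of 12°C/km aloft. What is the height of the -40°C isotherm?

1300 m

Height above start = (-26.8 − (-40)) / 12 = 1.1 km
Altitude = 200 m + 1100 m = 1300 m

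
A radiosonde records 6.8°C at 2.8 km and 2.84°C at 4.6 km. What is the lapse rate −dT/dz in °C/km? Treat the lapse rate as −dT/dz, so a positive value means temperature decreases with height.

Γ = −ΔT/Δz = (6.8 − 2.84) / (4600 − 2800) m
  = 3.96°C / 1.8 km = 2.2°C/km

2.2°C/km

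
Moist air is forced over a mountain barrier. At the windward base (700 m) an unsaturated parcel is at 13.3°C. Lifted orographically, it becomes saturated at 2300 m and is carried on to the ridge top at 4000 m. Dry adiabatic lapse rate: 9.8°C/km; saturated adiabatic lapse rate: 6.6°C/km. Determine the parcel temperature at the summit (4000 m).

-13.6°C

700–2300 m, dry: Δz = 1.6 km ⇒ ΔT = -15.68°C; T = -2.38°C
2300–4000 m, saturated: Δz = 1.7 km ⇒ ΔT = -11.22°C; T = -13.6°C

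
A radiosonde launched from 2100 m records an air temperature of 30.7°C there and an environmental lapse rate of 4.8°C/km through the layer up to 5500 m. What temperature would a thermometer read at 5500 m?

2100–5500 m, environmental: Δz = 3.4 km ⇒ ΔT = -16.32°C; T = 14.38°C

14.38°C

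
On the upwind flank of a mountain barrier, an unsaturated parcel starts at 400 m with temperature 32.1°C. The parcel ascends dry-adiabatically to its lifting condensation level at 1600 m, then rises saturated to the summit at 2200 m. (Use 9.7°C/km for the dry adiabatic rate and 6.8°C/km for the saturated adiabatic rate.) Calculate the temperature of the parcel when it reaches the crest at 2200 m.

16.38°C

From 400 m to 1600 m (dry): cools by 9.7 × 1.2 = 11.64°C, giving 20.46°C.
From 1600 m to 2200 m (saturated): cools by 6.8 × 0.6 = 4.08°C, giving 16.38°C.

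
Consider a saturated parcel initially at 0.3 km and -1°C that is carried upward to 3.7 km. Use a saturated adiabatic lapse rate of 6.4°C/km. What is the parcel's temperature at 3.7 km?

-22.76°C

300–3700 m, saturated adiabatic: Δz = 3.4 km ⇒ ΔT = -21.76°C; T = -22.76°C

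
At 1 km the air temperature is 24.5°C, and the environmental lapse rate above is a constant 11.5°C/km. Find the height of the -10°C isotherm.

4 km

Height above start = (24.5 − (-10)) / 11.5 = 3 km
Altitude = 1000 m + 3000 m = 4000 m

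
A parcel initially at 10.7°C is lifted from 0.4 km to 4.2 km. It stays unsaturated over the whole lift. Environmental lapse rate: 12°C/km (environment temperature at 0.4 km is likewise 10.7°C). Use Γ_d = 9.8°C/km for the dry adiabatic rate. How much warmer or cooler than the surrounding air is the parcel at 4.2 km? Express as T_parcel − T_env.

+8.36°C (parcel warmer than environment)

Parcel:
  400–4200 m, dry: Δz = 3.8 km ⇒ ΔT = -37.24°C; T = -26.54°C
Environment:
  400–4200 m, environment: Δz = 3.8 km ⇒ ΔT = -45.6°C; T = -34.9°C
T_parcel − T_env = -26.54 − (-34.9) = +8.36°C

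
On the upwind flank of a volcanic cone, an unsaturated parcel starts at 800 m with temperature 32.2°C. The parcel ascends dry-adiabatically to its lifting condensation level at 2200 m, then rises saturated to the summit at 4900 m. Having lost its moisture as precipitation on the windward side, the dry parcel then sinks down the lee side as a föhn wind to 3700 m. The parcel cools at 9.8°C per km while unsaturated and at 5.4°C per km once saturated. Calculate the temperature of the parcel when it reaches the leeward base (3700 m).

15.66°C

800 → 2200 m (dry, 9.8°C/km): ΔT = -9.8 × 1.4 = -13.72°C → T = 18.48°C
2200 → 4900 m (saturated, 5.4°C/km): ΔT = -5.4 × 2.7 = -14.58°C → T = 3.9°C
4900 → 3700 m (dry descent, 9.8°C/km): ΔT = +9.8 × 1.2 = +11.76°C → T = 15.66°C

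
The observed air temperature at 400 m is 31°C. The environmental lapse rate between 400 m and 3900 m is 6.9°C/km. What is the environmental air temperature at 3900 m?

400 → 3900 m (environmental, 6.9°C/km): ΔT = -6.9 × 3.5 = -24.15°C → T = 6.85°C

6.85°C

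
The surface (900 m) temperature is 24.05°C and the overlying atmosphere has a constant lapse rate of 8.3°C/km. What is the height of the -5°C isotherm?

Height above start = (24.05 − (-5)) / 8.3 = 3.5 km
Altitude = 900 m + 3500 m = 4400 m

4400 m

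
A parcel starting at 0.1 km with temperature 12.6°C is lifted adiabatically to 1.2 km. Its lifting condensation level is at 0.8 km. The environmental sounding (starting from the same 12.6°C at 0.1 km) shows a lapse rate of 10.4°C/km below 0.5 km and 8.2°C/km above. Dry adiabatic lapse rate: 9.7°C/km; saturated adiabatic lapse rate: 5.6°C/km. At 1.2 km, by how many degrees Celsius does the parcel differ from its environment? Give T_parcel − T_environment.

Parcel:
  100–800 m, dry: Δz = 0.7 km ⇒ ΔT = -6.79°C; T = 5.81°C
  800–1200 m, saturated: Δz = 0.4 km ⇒ ΔT = -2.24°C; T = 3.57°C
Environment:
  100–500 m, environment, lower layer: Δz = 0.4 km ⇒ ΔT = -4.16°C; T = 8.44°C
  500–1200 m, environment, upper layer: Δz = 0.7 km ⇒ ΔT = -5.74°C; T = 2.7°C
T_parcel − T_env = 3.57 − 2.7 = +0.87°C

+0.87°C (parcel warmer than environment)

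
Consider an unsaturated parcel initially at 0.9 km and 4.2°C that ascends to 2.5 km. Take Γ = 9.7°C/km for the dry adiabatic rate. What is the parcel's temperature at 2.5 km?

-11.32°C

900 → 2500 m (dry adiabatic, 9.7°C/km): ΔT = -9.7 × 1.6 = -15.52°C → T = -11.32°C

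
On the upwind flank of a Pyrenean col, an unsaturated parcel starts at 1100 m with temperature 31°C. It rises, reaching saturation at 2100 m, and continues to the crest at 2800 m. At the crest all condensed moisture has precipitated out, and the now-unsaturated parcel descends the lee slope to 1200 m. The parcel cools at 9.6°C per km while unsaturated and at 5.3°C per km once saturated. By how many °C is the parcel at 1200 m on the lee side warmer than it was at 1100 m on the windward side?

+2.05°C

1100–2100 m, dry: Δz = 1 km ⇒ ΔT = -9.6°C; T = 21.4°C
2100–2800 m, saturated: Δz = 0.7 km ⇒ ΔT = -3.71°C; T = 17.69°C
2800–1200 m, dry descent: Δz = 1.6 km ⇒ ΔT = +15.36°C; T = 33.05°C
Net change vs windward start: 33.05 − 31 = +2.05°C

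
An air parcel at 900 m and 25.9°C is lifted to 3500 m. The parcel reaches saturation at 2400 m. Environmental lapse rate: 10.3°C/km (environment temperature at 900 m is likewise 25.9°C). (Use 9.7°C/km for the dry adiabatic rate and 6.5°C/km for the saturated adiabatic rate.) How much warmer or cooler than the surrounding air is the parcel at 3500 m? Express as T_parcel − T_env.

+5.08°C (parcel warmer than environment)

Parcel:
  From 900 m to 2400 m (dry): cools by 9.7 × 1.5 = 14.55°C, giving 11.35°C.
  From 2400 m to 3500 m (saturated): cools by 6.5 × 1.1 = 7.15°C, giving 4.2°C.
Environment:
  From 900 m to 3500 m (environment): cools by 10.3 × 2.6 = 26.78°C, giving -0.88°C.
T_parcel − T_env = 4.2 − (-0.88) = +5.08°C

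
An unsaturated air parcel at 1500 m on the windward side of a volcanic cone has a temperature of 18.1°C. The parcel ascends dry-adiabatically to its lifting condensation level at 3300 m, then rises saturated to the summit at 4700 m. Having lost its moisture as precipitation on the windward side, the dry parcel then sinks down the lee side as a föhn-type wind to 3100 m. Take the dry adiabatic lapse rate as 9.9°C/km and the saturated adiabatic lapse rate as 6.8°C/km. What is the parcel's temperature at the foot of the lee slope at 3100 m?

6.6°C

Dry to 3300 m: -9.9 × 1.8 km = -17.82°C, so T = 0.28°C.
Saturated to 4700 m: -6.8 × 1.4 km = -9.52°C, so T = -9.24°C.
Dry descent to 3100 m: +9.9 × 1.6 km = +15.84°C, so T = 6.6°C.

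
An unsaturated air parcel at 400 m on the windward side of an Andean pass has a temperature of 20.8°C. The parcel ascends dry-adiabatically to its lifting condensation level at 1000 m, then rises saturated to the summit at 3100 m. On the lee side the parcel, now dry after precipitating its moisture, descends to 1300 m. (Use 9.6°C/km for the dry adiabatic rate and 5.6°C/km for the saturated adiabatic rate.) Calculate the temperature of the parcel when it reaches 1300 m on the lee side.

400 → 1000 m (dry, 9.6°C/km): ΔT = -9.6 × 0.6 = -5.76°C → T = 15.04°C
1000 → 3100 m (saturated, 5.6°C/km): ΔT = -5.6 × 2.1 = -11.76°C → T = 3.28°C
3100 → 1300 m (dry descent, 9.6°C/km): ΔT = +9.6 × 1.8 = +17.28°C → T = 20.56°C

20.56°C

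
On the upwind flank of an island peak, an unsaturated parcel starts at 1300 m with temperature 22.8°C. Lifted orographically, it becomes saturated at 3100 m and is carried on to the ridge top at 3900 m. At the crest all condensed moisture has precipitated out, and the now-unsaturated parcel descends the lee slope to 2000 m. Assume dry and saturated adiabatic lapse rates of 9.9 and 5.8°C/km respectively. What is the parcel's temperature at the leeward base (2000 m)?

1300–3100 m, dry: Δz = 1.8 km ⇒ ΔT = -17.82°C; T = 4.98°C
3100–3900 m, saturated: Δz = 0.8 km ⇒ ΔT = -4.64°C; T = 0.34°C
3900–2000 m, dry descent: Δz = 1.9 km ⇒ ΔT = +18.81°C; T = 19.15°C

19.15°C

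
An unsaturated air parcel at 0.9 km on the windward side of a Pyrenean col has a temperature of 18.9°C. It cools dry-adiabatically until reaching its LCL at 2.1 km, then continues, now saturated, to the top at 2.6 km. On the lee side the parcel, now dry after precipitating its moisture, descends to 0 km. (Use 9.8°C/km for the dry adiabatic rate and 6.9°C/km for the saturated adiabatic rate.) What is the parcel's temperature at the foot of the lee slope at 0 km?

29.17°C

From 900 m to 2100 m (dry): cools by 9.8 × 1.2 = 11.76°C, giving 7.14°C.
From 2100 m to 2600 m (saturated): cools by 6.9 × 0.5 = 3.45°C, giving 3.69°C.
From 2600 m to 0 m (dry descent): warms by 9.8 × 2.6 = 25.48°C, giving 29.17°C.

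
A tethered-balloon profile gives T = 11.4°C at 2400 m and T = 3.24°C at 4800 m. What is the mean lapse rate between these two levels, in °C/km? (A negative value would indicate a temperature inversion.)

3.4°C/km

Γ = −ΔT/Δz = (11.4 − 3.24) / (4800 − 2400) m
  = 8.16°C / 2.4 km = 3.4°C/km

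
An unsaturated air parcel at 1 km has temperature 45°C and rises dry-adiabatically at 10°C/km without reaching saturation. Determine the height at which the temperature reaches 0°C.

Height above start = (45 − 0) / 10 = 4.5 km
Altitude = 1000 m + 4500 m = 5500 m

5.5 km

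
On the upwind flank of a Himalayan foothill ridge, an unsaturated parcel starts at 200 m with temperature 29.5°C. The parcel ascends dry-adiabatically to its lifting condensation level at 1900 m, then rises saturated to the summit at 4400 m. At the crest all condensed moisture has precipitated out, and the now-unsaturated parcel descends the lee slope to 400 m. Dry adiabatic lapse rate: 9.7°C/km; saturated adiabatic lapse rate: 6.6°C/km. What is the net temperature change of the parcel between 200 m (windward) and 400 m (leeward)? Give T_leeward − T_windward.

+5.81°C

200 → 1900 m (dry, 9.7°C/km): ΔT = -9.7 × 1.7 = -16.49°C → T = 13.01°C
1900 → 4400 m (saturated, 6.6°C/km): ΔT = -6.6 × 2.5 = -16.5°C → T = -3.49°C
4400 → 400 m (dry descent, 9.7°C/km): ΔT = +9.7 × 4 = +38.8°C → T = 35.31°C
Net change vs windward start: 35.31 − 29.5 = +5.81°C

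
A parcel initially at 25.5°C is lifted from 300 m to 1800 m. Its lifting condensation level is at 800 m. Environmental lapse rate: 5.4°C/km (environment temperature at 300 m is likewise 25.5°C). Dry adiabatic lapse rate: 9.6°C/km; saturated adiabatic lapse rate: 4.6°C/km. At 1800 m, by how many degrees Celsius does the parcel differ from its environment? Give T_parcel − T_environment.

-1.3°C (parcel cooler than environment)

Parcel:
  From 300 m to 800 m (dry): cools by 9.6 × 0.5 = 4.8°C, giving 20.7°C.
  From 800 m to 1800 m (saturated): cools by 4.6 × 1 = 4.6°C, giving 16.1°C.
Environment:
  From 300 m to 1800 m (environment): cools by 5.4 × 1.5 = 8.1°C, giving 17.4°C.
T_parcel − T_env = 16.1 − 17.4 = -1.3°C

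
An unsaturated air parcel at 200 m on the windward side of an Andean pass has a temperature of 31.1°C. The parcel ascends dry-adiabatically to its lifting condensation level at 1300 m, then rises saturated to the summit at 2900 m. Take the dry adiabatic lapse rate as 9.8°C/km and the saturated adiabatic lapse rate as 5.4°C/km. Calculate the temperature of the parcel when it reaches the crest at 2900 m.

200–1300 m, dry: Δz = 1.1 km ⇒ ΔT = -10.78°C; T = 20.32°C
1300–2900 m, saturated: Δz = 1.6 km ⇒ ΔT = -8.64°C; T = 11.68°C

11.68°C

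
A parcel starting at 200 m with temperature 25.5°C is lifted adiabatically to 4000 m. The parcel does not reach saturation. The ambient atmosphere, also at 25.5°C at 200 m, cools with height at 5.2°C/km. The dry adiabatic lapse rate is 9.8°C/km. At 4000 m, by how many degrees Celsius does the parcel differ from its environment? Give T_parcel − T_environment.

-17.48°C (parcel cooler than environment)

Parcel:
  Dry to 4000 m: -9.8 × 3.8 km = -37.24°C, so T = -11.74°C.
Environment:
  Environment to 4000 m: -5.2 × 3.8 km = -19.76°C, so T = 5.74°C.
T_parcel − T_env = -11.74 − 5.74 = -17.48°C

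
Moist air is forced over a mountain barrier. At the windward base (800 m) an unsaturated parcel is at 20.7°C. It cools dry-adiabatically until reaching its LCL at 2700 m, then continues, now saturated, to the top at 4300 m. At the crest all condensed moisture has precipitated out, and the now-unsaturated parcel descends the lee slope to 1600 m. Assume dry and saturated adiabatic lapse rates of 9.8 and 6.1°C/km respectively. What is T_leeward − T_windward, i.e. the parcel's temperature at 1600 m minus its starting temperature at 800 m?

800 → 2700 m (dry, 9.8°C/km): ΔT = -9.8 × 1.9 = -18.62°C → T = 2.08°C
2700 → 4300 m (saturated, 6.1°C/km): ΔT = -6.1 × 1.6 = -9.76°C → T = -7.68°C
4300 → 1600 m (dry descent, 9.8°C/km): ΔT = +9.8 × 2.7 = +26.46°C → T = 18.78°C
Net change vs windward start: 18.78 − 20.7 = -1.92°C

-1.92°C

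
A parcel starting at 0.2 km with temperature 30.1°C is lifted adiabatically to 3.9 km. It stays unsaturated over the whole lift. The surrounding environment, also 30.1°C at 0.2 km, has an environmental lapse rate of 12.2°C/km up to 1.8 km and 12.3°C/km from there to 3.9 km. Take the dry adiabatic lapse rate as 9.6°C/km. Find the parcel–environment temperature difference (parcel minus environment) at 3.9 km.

+9.83°C (parcel warmer than environment)

Parcel:
  200–3900 m, dry: Δz = 3.7 km ⇒ ΔT = -35.52°C; T = -5.42°C
Environment:
  200–1800 m, environment, lower layer: Δz = 1.6 km ⇒ ΔT = -19.52°C; T = 10.58°C
  1800–3900 m, environment, upper layer: Δz = 2.1 km ⇒ ΔT = -25.83°C; T = -15.25°C
T_parcel − T_env = -5.42 − (-15.25) = +9.83°C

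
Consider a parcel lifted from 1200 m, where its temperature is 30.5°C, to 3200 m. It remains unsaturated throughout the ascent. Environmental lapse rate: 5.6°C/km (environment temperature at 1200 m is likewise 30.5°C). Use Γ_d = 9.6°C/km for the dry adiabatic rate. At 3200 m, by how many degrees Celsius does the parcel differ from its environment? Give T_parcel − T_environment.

-8°C (parcel cooler than environment)

Parcel:
  Dry to 3200 m: -9.6 × 2 km = -19.2°C, so T = 11.3°C.
Environment:
  Environment to 3200 m: -5.6 × 2 km = -11.2°C, so T = 19.3°C.
T_parcel − T_env = 11.3 − 19.3 = -8°C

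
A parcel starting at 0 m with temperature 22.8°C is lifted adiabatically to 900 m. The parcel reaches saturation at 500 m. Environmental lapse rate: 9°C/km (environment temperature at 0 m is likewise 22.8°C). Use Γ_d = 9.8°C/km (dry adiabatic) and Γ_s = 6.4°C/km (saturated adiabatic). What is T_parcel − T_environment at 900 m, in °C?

+0.64°C (parcel warmer than environment)

Parcel:
  0–500 m, dry: Δz = 0.5 km ⇒ ΔT = -4.9°C; T = 17.9°C
  500–900 m, saturated: Δz = 0.4 km ⇒ ΔT = -2.56°C; T = 15.34°C
Environment:
  0–900 m, environment: Δz = 0.9 km ⇒ ΔT = -8.1°C; T = 14.7°C
T_parcel − T_env = 15.34 − 14.7 = +0.64°C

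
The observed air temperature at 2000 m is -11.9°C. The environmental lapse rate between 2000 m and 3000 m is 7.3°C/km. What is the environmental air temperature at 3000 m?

-19.2°C

From 2000 m to 3000 m (environmental): cools by 7.3 × 1 = 7.3°C, giving -19.2°C.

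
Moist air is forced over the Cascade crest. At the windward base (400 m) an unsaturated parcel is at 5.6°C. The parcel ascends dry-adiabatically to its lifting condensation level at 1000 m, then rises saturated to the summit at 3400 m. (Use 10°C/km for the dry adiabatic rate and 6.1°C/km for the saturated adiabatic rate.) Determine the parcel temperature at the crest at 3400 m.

400–1000 m, dry: Δz = 0.6 km ⇒ ΔT = -6°C; T = -0.4°C
1000–3400 m, saturated: Δz = 2.4 km ⇒ ΔT = -14.64°C; T = -15.04°C

-15.04°C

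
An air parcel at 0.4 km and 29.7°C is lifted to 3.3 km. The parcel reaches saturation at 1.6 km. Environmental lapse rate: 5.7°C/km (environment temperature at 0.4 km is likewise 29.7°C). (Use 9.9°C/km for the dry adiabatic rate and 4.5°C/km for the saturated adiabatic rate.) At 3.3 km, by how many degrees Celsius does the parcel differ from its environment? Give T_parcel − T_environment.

Parcel:
  Dry to 1600 m: -9.9 × 1.2 km = -11.88°C, so T = 17.82°C.
  Saturated to 3300 m: -4.5 × 1.7 km = -7.65°C, so T = 10.17°C.
Environment:
  Environment to 3300 m: -5.7 × 2.9 km = -16.53°C, so T = 13.17°C.
T_parcel − T_env = 10.17 − 13.17 = -3°C

-3°C (parcel cooler than environment)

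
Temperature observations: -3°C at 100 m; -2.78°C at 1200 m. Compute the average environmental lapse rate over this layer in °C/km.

-0.2°C/km

Γ = −ΔT/Δz = (-3 − (-2.78)) / (1200 − 100) m
  = -0.22°C / 1.1 km = -0.2°C/km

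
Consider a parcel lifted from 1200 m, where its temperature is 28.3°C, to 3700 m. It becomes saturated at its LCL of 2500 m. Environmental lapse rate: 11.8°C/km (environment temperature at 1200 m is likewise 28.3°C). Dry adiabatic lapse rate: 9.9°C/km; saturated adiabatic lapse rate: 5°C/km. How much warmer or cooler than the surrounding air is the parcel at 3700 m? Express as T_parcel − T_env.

Parcel:
  1200–2500 m, dry: Δz = 1.3 km ⇒ ΔT = -12.87°C; T = 15.43°C
  2500–3700 m, saturated: Δz = 1.2 km ⇒ ΔT = -6°C; T = 9.43°C
Environment:
  1200–3700 m, environment: Δz = 2.5 km ⇒ ΔT = -29.5°C; T = -1.2°C
T_parcel − T_env = 9.43 − (-1.2) = +10.63°C

+10.63°C (parcel warmer than environment)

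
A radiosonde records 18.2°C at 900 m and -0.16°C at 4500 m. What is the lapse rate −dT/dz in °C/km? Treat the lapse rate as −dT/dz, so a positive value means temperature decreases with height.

5.1°C/km

Γ = −ΔT/Δz = (18.2 − (-0.16)) / (4500 − 900) m
  = 18.36°C / 3.6 km = 5.1°C/km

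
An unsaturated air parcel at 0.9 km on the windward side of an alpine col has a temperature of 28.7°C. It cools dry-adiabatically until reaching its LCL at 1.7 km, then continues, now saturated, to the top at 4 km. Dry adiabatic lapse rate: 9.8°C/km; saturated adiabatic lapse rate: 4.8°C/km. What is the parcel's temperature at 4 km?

9.82°C

900–1700 m, dry: Δz = 0.8 km ⇒ ΔT = -7.84°C; T = 20.86°C
1700–4000 m, saturated: Δz = 2.3 km ⇒ ΔT = -11.04°C; T = 9.82°C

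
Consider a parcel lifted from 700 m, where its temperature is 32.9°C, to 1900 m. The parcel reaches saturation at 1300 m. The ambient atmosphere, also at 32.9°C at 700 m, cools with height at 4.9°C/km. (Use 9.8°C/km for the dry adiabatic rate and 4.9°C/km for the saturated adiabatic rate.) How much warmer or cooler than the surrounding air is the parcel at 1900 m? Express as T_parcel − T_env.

Parcel:
  From 700 m to 1300 m (dry): cools by 9.8 × 0.6 = 5.88°C, giving 27.02°C.
  From 1300 m to 1900 m (saturated): cools by 4.9 × 0.6 = 2.94°C, giving 24.08°C.
Environment:
  From 700 m to 1900 m (environment): cools by 4.9 × 1.2 = 5.88°C, giving 27.02°C.
T_parcel − T_env = 24.08 − 27.02 = -2.94°C

-2.94°C (parcel cooler than environment)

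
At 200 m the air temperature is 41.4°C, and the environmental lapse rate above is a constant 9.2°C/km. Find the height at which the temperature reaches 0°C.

Height above start = (41.4 − 0) / 9.2 = 4.5 km
Altitude = 200 m + 4500 m = 4700 m

4700 m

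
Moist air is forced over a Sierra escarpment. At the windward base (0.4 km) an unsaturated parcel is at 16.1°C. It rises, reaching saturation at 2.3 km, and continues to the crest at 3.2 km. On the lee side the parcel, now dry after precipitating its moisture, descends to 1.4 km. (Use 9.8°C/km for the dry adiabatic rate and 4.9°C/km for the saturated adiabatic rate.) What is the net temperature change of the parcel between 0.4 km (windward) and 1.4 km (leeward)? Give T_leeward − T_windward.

From 400 m to 2300 m (dry): cools by 9.8 × 1.9 = 18.62°C, giving -2.52°C.
From 2300 m to 3200 m (saturated): cools by 4.9 × 0.9 = 4.41°C, giving -6.93°C.
From 3200 m to 1400 m (dry descent): warms by 9.8 × 1.8 = 17.64°C, giving 10.71°C.
Net change vs windward start: 10.71 − 16.1 = -5.39°C

-5.39°C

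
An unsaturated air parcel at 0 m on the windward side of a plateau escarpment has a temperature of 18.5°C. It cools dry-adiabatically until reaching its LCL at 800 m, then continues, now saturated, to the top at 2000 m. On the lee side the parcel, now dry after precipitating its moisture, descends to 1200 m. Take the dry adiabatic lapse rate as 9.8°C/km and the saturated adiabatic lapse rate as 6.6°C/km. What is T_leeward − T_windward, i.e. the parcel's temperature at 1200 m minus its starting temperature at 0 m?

From 0 m to 800 m (dry): cools by 9.8 × 0.8 = 7.84°C, giving 10.66°C.
From 800 m to 2000 m (saturated): cools by 6.6 × 1.2 = 7.92°C, giving 2.74°C.
From 2000 m to 1200 m (dry descent): warms by 9.8 × 0.8 = 7.84°C, giving 10.58°C.
Net change vs windward start: 10.58 − 18.5 = -7.92°C

-7.92°C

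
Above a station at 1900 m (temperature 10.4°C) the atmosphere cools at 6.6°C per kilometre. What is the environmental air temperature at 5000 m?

-10.06°C

From 1900 m to 5000 m (environmental): cools by 6.6 × 3.1 = 20.46°C, giving -10.06°C.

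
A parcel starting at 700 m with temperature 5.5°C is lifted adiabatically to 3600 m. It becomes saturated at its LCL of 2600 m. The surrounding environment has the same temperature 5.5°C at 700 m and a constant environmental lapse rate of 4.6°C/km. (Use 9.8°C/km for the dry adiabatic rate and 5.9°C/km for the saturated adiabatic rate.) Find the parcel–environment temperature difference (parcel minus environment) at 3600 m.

-11.18°C (parcel cooler than environment)

Parcel:
  700–2600 m, dry: Δz = 1.9 km ⇒ ΔT = -18.62°C; T = -13.12°C
  2600–3600 m, saturated: Δz = 1 km ⇒ ΔT = -5.9°C; T = -19.02°C
Environment:
  700–3600 m, environment: Δz = 2.9 km ⇒ ΔT = -13.34°C; T = -7.84°C
T_parcel − T_env = -19.02 − (-7.84) = -11.18°C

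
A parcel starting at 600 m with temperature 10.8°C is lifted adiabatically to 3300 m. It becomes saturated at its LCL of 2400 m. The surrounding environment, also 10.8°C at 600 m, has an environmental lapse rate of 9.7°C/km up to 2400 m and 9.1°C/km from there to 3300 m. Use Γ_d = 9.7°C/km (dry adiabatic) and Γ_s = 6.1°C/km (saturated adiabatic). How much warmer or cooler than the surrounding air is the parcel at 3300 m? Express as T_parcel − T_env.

+2.7°C (parcel warmer than environment)

Parcel:
  600–2400 m, dry: Δz = 1.8 km ⇒ ΔT = -17.46°C; T = -6.66°C
  2400–3300 m, saturated: Δz = 0.9 km ⇒ ΔT = -5.49°C; T = -12.15°C
Environment:
  600–2400 m, environment, lower layer: Δz = 1.8 km ⇒ ΔT = -17.46°C; T = -6.66°C
  2400–3300 m, environment, upper layer: Δz = 0.9 km ⇒ ΔT = -8.19°C; T = -14.85°C
T_parcel − T_env = -12.15 − (-14.85) = +2.7°C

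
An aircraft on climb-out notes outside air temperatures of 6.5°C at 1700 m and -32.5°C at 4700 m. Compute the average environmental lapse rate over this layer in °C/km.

13°C/km

Γ = −ΔT/Δz = (6.5 − (-32.5)) / (4700 − 1700) m
  = 39°C / 3 km = 13°C/km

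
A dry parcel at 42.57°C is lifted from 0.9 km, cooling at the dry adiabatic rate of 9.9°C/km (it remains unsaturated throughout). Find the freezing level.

5.2 km

Height above start = (42.57 − 0) / 9.9 = 4.3 km
Altitude = 900 m + 4300 m = 5200 m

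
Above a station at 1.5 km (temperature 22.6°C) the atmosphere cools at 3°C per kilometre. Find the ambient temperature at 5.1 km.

11.8°C

1500 → 5100 m (environmental, 3°C/km): ΔT = -3 × 3.6 = -10.8°C → T = 11.8°C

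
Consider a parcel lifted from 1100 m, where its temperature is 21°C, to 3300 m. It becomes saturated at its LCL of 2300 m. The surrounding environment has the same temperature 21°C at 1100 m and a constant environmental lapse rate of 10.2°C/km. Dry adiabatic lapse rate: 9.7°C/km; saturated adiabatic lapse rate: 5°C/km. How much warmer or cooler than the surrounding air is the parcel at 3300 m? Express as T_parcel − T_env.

+5.8°C (parcel warmer than environment)

Parcel:
  Dry to 2300 m: -9.7 × 1.2 km = -11.64°C, so T = 9.36°C.
  Saturated to 3300 m: -5 × 1 km = -5°C, so T = 4.36°C.
Environment:
  Environment to 3300 m: -10.2 × 2.2 km = -22.44°C, so T = -1.44°C.
T_parcel − T_env = 4.36 − (-1.44) = +5.8°C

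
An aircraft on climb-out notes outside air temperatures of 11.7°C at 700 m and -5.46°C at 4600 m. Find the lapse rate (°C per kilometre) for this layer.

4.4°C/km

Γ = −ΔT/Δz = (11.7 − (-5.46)) / (4600 − 700) m
  = 17.16°C / 3.9 km = 4.4°C/km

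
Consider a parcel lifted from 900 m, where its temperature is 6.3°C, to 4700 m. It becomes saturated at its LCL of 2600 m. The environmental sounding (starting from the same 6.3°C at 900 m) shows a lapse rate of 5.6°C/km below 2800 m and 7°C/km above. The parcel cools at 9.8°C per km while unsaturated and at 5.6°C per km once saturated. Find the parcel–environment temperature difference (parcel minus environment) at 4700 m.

Parcel:
  From 900 m to 2600 m (dry): cools by 9.8 × 1.7 = 16.66°C, giving -10.36°C.
  From 2600 m to 4700 m (saturated): cools by 5.6 × 2.1 = 11.76°C, giving -22.12°C.
Environment:
  From 900 m to 2800 m (environment, lower layer): cools by 5.6 × 1.9 = 10.64°C, giving -4.34°C.
  From 2800 m to 4700 m (environment, upper layer): cools by 7 × 1.9 = 13.3°C, giving -17.64°C.
T_parcel − T_env = -22.12 − (-17.64) = -4.48°C

-4.48°C (parcel cooler than environment)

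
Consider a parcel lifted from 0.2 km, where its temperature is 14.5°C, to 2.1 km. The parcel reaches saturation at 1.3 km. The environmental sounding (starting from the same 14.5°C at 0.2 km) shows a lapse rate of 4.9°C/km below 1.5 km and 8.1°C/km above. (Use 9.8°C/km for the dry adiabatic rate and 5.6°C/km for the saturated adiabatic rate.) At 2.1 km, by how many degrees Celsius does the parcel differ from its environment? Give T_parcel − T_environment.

Parcel:
  Dry to 1300 m: -9.8 × 1.1 km = -10.78°C, so T = 3.72°C.
  Saturated to 2100 m: -5.6 × 0.8 km = -4.48°C, so T = -0.76°C.
Environment:
  Environment, lower layer to 1500 m: -4.9 × 1.3 km = -6.37°C, so T = 8.13°C.
  Environment, upper layer to 2100 m: -8.1 × 0.6 km = -4.86°C, so T = 3.27°C.
T_parcel − T_env = -0.76 − 3.27 = -4.03°C

-4.03°C (parcel cooler than environment)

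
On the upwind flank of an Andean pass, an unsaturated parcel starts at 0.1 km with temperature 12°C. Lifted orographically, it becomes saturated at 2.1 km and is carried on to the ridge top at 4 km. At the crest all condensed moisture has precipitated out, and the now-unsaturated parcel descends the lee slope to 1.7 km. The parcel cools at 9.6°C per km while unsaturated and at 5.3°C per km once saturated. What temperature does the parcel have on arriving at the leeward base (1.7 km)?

4.81°C

Dry to 2100 m: -9.6 × 2 km = -19.2°C, so T = -7.2°C.
Saturated to 4000 m: -5.3 × 1.9 km = -10.07°C, so T = -17.27°C.
Dry descent to 1700 m: +9.6 × 2.3 km = +22.08°C, so T = 4.81°C.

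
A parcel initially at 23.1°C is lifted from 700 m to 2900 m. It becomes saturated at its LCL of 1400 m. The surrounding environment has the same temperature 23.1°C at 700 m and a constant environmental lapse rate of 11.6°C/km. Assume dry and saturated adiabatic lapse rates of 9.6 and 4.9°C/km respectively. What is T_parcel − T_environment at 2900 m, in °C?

+11.45°C (parcel warmer than environment)

Parcel:
  700 → 1400 m (dry, 9.6°C/km): ΔT = -9.6 × 0.7 = -6.72°C → T = 16.38°C
  1400 → 2900 m (saturated, 4.9°C/km): ΔT = -4.9 × 1.5 = -7.35°C → T = 9.03°C
Environment:
  700 → 2900 m (environment, 11.6°C/km): ΔT = -11.6 × 2.2 = -25.52°C → T = -2.42°C
T_parcel − T_env = 9.03 − (-2.42) = +11.45°C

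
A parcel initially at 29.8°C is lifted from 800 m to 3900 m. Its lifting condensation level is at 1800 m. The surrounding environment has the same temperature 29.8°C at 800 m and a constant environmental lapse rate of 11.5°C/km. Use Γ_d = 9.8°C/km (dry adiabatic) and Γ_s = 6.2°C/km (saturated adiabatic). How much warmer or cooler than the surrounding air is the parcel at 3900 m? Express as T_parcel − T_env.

+12.83°C (parcel warmer than environment)

Parcel:
  800–1800 m, dry: Δz = 1 km ⇒ ΔT = -9.8°C; T = 20°C
  1800–3900 m, saturated: Δz = 2.1 km ⇒ ΔT = -13.02°C; T = 6.98°C
Environment:
  800–3900 m, environment: Δz = 3.1 km ⇒ ΔT = -35.65°C; T = -5.85°C
T_parcel − T_env = 6.98 − (-5.85) = +12.83°C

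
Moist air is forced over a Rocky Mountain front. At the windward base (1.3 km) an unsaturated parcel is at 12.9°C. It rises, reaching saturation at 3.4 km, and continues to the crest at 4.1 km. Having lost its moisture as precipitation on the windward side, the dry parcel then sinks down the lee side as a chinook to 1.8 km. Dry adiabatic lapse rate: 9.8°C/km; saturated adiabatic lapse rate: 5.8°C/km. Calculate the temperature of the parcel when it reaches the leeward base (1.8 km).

10.8°C

From 1300 m to 3400 m (dry): cools by 9.8 × 2.1 = 20.58°C, giving -7.68°C.
From 3400 m to 4100 m (saturated): cools by 5.8 × 0.7 = 4.06°C, giving -11.74°C.
From 4100 m to 1800 m (dry descent): warms by 9.8 × 2.3 = 22.54°C, giving 10.8°C.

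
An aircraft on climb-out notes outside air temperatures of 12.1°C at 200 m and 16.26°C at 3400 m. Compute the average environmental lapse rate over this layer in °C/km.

Γ = −ΔT/Δz = (12.1 − 16.26) / (3400 − 200) m
  = -4.16°C / 3.2 km = -1.3°C/km

-1.3°C/km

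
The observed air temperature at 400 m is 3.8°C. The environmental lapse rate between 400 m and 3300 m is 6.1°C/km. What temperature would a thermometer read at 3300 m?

-13.89°C

400–3300 m, environmental: Δz = 2.9 km ⇒ ΔT = -17.69°C; T = -13.89°C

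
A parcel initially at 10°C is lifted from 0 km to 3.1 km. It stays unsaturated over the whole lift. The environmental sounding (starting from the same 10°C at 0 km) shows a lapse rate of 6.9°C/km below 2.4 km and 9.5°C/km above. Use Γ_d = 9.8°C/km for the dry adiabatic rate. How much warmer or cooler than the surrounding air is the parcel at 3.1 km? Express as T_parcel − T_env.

-7.17°C (parcel cooler than environment)

Parcel:
  0 → 3100 m (dry, 9.8°C/km): ΔT = -9.8 × 3.1 = -30.38°C → T = -20.38°C
Environment:
  0 → 2400 m (environment, lower layer, 6.9°C/km): ΔT = -6.9 × 2.4 = -16.56°C → T = -6.56°C
  2400 → 3100 m (environment, upper layer, 9.5°C/km): ΔT = -9.5 × 0.7 = -6.65°C → T = -13.21°C
T_parcel − T_env = -20.38 − (-13.21) = -7.17°C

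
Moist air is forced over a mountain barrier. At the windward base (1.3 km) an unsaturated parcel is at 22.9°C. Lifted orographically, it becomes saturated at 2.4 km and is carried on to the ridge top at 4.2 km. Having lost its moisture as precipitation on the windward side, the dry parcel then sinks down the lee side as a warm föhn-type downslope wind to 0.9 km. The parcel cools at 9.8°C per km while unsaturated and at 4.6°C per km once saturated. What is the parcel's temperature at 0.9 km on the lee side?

36.18°C

1300 → 2400 m (dry, 9.8°C/km): ΔT = -9.8 × 1.1 = -10.78°C → T = 12.12°C
2400 → 4200 m (saturated, 4.6°C/km): ΔT = -4.6 × 1.8 = -8.28°C → T = 3.84°C
4200 → 900 m (dry descent, 9.8°C/km): ΔT = +9.8 × 3.3 = +32.34°C → T = 36.18°C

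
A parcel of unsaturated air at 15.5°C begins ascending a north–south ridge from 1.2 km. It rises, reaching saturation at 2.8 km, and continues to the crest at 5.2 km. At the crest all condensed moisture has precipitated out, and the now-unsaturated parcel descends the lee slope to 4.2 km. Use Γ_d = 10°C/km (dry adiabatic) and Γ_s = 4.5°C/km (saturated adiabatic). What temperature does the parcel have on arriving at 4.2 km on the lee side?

-1.3°C

Dry to 2800 m: -10 × 1.6 km = -16°C, so T = -0.5°C.
Saturated to 5200 m: -4.5 × 2.4 km = -10.8°C, so T = -11.3°C.
Dry descent to 4200 m: +10 × 1 km = +10°C, so T = -1.3°C.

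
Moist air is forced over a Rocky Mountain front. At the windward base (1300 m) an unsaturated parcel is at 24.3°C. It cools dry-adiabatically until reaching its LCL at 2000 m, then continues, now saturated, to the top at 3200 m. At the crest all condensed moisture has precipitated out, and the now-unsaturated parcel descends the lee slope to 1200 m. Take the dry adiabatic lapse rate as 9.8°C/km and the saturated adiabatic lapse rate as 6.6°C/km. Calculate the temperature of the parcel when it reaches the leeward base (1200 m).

29.12°C

1300 → 2000 m (dry, 9.8°C/km): ΔT = -9.8 × 0.7 = -6.86°C → T = 17.44°C
2000 → 3200 m (saturated, 6.6°C/km): ΔT = -6.6 × 1.2 = -7.92°C → T = 9.52°C
3200 → 1200 m (dry descent, 9.8°C/km): ΔT = +9.8 × 2 = +19.6°C → T = 29.12°C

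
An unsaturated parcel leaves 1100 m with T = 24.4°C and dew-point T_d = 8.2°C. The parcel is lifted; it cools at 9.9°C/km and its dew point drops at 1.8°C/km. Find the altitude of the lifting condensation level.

T and T_d converge at 9.9 − 1.8 = 8.1°C per km
Height above start = (24.4 − 8.2) / 8.1 = 2 km
LCL altitude = 1100 m + 2000 m = 3100 m

3100 m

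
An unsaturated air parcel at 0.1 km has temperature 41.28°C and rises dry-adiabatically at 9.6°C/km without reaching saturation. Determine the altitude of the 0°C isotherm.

Height above start = (41.28 − 0) / 9.6 = 4.3 km
Altitude = 100 m + 4300 m = 4400 m

4.4 km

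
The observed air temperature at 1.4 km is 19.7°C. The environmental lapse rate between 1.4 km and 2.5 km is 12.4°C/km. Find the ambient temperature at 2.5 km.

6.06°C

Environmental to 2500 m: -12.4 × 1.1 km = -13.64°C, so T = 6.06°C.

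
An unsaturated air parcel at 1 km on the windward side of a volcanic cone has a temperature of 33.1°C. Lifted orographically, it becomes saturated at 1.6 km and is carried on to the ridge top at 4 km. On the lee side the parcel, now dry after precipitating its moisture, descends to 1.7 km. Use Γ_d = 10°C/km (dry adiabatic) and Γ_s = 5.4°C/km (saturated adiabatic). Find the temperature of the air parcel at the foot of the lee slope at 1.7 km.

37.14°C

Dry to 1600 m: -10 × 0.6 km = -6°C, so T = 27.1°C.
Saturated to 4000 m: -5.4 × 2.4 km = -12.96°C, so T = 14.14°C.
Dry descent to 1700 m: +10 × 2.3 km = +23°C, so T = 37.14°C.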